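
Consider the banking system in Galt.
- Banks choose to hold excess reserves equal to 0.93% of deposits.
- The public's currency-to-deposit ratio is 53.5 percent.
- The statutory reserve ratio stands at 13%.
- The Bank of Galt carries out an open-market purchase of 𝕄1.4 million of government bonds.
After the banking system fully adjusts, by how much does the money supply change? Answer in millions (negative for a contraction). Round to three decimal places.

𝕄3.187 million

The money multiplier is m = (1 + c) / (rr + e + c) = (1 + 0.535) / (0.13 + 0.0093 + 0.535) ≈ 2.27643.
The purchase adds 1.4 million of base, so ΔM = m × ΔMB = 2.27643 × (+1.4) ≈ 3.187 million.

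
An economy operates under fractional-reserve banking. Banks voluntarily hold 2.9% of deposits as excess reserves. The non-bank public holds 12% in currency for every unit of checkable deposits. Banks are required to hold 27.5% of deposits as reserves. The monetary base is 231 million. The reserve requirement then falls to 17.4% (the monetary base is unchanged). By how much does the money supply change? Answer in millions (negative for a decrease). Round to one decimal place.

190.8 million

Initially m₁ = (1 + 0.12) / (0.275 + 0.029 + 0.12) ≈ 2.64151, so M₁ = 2.64151 × 231 ≈ 610.1888 million.
After the change m₂ = (1 + 0.12) / (0.174 + 0.029 + 0.12) ≈ 3.46749, so M₂ = 3.46749 × 231 ≈ 800.9902 million.
ΔM = M₂ − M₁ = 800.9902 − 610.1888 = 190.8014 million.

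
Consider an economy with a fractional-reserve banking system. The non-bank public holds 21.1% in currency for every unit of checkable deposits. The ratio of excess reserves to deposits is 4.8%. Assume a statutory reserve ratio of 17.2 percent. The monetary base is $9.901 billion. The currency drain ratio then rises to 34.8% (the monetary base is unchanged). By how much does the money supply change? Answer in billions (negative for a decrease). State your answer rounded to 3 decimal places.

-4.322 billion

Initially m₁ = (1 + 0.211) / (0.172 + 0.048 + 0.211) ≈ 2.80974, so M₁ = 2.80974 × 9.901 ≈ 27.8192 billion.
After the change m₂ = (1 + 0.348) / (0.172 + 0.048 + 0.348) ≈ 2.37324, so M₂ = 2.37324 × 9.901 ≈ 23.4974 billion.
ΔM = M₂ − M₁ = 23.4974 − 27.8192 = -4.3218 billion.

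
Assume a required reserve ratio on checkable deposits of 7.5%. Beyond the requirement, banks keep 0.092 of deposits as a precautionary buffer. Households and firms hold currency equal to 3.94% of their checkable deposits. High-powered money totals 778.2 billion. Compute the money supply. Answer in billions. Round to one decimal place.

3918.9 billion

The money multiplier is m = (1 + c) / (rr + e + c) = (1 + 0.0394) / (0.075 + 0.092 + 0.0394) ≈ 5.03585.
So M = m × MB = 5.03585 × 778.2 ≈ 3918.8985 billion.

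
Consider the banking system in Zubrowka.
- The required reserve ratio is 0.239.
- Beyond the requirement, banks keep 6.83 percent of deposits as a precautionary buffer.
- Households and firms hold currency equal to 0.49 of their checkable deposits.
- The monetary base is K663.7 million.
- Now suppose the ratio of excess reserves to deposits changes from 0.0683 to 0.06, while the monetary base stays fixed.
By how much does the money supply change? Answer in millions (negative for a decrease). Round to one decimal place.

Initially m₁ = (1 + 0.49) / (0.239 + 0.0683 + 0.49) ≈ 1.86881, so M₁ = 1.86881 × 663.7 ≈ 1240.3292 million.
After the change m₂ = (1 + 0.49) / (0.239 + 0.06 + 0.49) ≈ 1.88847, so M₂ = 1.88847 × 663.7 ≈ 1253.3775 million.
ΔM = M₂ − M₁ = 1253.3775 − 1240.3292 = 13.0483 million.

K13.0 million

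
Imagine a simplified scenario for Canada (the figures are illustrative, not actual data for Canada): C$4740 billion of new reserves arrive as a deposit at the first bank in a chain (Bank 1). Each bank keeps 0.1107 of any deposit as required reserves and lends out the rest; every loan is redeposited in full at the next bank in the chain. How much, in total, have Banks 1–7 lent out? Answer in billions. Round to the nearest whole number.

C$21328 billion

Bank i lends (1 − rr)^i of the original deposit: Bank 1 lends 4740·0.8893 = 4215.2820, Bank 2 lends 4740·0.8893² ≈ 3748.6503, and so on.
Summing a geometric series: total = 4740·[0.8893·(1 − 0.8893^7) / (1 − 0.8893)] ≈ 21328.3415 billion.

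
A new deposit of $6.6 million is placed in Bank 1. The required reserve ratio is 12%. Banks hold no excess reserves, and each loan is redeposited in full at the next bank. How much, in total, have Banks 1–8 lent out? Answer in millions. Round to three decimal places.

Bank i lends (1 − rr)^i of the original deposit: Bank 1 lends 6.6·0.8800 = 5.8080, Bank 2 lends 6.6·0.8800² ≈ 5.1110, and so on.
Summing a geometric series: total = 6.6·[0.8800·(1 − 0.8800^8) / (1 − 0.8800)] ≈ 30.9937 million.

$30.994 million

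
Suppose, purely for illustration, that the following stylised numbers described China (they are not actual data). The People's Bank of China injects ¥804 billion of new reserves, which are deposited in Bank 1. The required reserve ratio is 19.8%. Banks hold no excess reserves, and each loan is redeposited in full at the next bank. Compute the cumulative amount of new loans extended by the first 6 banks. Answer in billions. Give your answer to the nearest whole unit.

Bank i lends (1 − rr)^i of the original deposit: Bank 1 lends 804·0.8020 = 644.8080, Bank 2 lends 804·0.8020² ≈ 517.1360, and so on.
Summing a geometric series: total = 804·[0.8020·(1 − 0.8020^6) / (1 − 0.8020)] ≈ 2390.0205 billion.

¥2390 billion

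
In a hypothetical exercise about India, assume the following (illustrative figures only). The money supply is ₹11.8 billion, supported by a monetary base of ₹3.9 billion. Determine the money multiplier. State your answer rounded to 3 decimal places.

The money multiplier is m = M / MB = 11.8 / 3.9 ≈ 3.02564.

3.026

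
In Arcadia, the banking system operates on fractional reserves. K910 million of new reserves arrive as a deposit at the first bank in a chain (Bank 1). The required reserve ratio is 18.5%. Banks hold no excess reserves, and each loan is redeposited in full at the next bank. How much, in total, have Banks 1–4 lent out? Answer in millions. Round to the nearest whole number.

Bank i lends (1 − rr)^i of the original deposit: Bank 1 lends 910·0.8150 = 741.6500, Bank 2 lends 910·0.8150² ≈ 604.4447, and so on.
Summing a geometric series: total = 910·[0.8150·(1 − 0.8150^4) / (1 − 0.8150)] ≈ 2240.2045 million.

K2240 million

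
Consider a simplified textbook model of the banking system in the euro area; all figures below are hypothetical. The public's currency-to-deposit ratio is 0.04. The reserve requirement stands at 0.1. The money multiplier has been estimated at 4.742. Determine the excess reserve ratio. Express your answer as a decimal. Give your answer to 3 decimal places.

Using m = 4.742. Since m = (1 + c)/(c + rr + e), the denominator satisfies c + rr + e = (1 + c)/m = (1 + 0.04) / 4.742 ≈ 0.219317.
With c = 0.04 and rr = 0.1, the excess reserve ratio is 0.219317 − 0.04 − 0.1 = 0.079317.

0.079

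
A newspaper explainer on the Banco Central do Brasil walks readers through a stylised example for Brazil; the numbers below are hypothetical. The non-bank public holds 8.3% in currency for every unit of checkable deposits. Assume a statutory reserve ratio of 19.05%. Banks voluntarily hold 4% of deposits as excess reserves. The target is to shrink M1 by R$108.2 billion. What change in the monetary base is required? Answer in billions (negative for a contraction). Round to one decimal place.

The money multiplier is m = (1 + c) / (rr + e + c) = (1 + 0.083) / (0.1905 + 0.04 + 0.083) ≈ 3.45455.
ΔMB = ΔM / m = (−108.2) / 3.45455 ≈ -31.321 billion.

-31.3 billion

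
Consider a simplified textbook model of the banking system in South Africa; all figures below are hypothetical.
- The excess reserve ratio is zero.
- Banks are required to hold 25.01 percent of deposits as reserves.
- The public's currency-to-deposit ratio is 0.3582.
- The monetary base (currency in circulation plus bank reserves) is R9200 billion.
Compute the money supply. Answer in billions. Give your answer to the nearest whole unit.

The money multiplier is m = (1 + c) / (rr + c) = (1 + 0.3582) / (0.2501 + 0.3582) ≈ 2.23278.
So M = m × MB = 2.23278 × 9200 = 20541.576 billion.

R20542 billion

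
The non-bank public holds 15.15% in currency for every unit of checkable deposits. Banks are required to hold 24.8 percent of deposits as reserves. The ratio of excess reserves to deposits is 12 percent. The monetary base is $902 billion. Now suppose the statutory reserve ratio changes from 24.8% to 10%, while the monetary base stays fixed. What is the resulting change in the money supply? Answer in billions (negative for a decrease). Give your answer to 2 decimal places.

$796.50 billion

Initially m₁ = (1 + 0.1515) / (0.248 + 0.12 + 0.1515) ≈ 2.216554, so M₁ = 2.216554 × 902 ≈ 1999.3317 billion.
After the change m₂ = (1 + 0.1515) / (0.1 + 0.12 + 0.1515) ≈ 3.099596, so M₂ = 3.099596 × 902 ≈ 2795.8356 billion.
ΔM = M₂ − M₁ = 2795.8356 − 1999.3317 = 796.5039 billion.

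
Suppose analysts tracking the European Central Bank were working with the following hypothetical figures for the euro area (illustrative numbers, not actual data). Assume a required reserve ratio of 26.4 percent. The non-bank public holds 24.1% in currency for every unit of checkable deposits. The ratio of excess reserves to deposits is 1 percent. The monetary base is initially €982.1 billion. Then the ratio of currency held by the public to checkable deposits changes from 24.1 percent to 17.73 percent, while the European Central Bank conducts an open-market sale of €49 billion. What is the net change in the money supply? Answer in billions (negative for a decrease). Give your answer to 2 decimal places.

Before: m₁ = (1 + 0.241) / (0.264 + 0.01 + 0.241) ≈ 2.409709, MB₁ = 982.1, so M₁ = 2.409709 × 982.1 ≈ 2366.5752 billion.
After: m₂ = (1 + 0.1773) / (0.264 + 0.01 + 0.1773) ≈ 2.608686, MB₂ = 982.1 − 49 = 933.1, so M₂ = 2.608686 × 933.1 ≈ 2434.1649 billion.
ΔM = M₂ − M₁ = 2434.1649 − 2366.5752 = 67.5897 billion.

€67.59 billion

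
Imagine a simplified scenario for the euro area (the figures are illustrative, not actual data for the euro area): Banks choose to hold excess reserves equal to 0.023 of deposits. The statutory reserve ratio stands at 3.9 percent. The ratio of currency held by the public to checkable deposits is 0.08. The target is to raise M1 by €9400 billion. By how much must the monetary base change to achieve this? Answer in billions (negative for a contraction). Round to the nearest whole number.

The money multiplier is m = (1 + c) / (rr + e + c) = (1 + 0.08) / (0.039 + 0.023 + 0.08) ≈ 7.60563.
ΔMB = ΔM / m = (+9400) / 7.60563 ≈ 1235.9265 billion.

€1236 billion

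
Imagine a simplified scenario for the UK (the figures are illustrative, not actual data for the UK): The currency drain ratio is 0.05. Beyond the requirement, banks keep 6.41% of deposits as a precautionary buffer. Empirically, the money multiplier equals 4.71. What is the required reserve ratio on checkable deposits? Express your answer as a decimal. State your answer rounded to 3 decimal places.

Using m = 4.71. Since m = (1 + c)/(c + rr + e), the denominator satisfies c + rr + e = (1 + c)/m = (1 + 0.05) / 4.71 ≈ 0.222930.
With c = 0.05 and e = 0.0641, the required reserve ratio on checkable deposits is 0.222930 − 0.05 − 0.0641 = 0.10883.

0.109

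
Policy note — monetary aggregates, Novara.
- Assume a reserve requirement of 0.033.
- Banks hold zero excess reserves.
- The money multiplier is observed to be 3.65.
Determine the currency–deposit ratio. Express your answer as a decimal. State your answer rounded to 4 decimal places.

0.3319

Using m = 3.65. From m = (1 + c)/(c + rr + e), rearranging gives 1 + c = m·(c + rr + e), so c·(1 − m) = m·(rr + e) − 1.
Hence c = [m·(rr + e) − 1]/(1 − m) = [3.65 × (0.033 + 0) − 1] / (1 − 3.65) ≈ 0.331906.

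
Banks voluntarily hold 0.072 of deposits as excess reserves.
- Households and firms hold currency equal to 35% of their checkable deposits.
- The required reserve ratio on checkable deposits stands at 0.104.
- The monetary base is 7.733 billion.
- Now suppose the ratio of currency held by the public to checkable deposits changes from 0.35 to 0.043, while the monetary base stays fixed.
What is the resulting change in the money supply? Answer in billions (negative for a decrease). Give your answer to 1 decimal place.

17.0 billion

Initially m₁ = (1 + 0.35) / (0.104 + 0.072 + 0.35) ≈ 2.5665, so M₁ = 2.5665 × 7.733 ≈ 19.8467 billion.
After the change m₂ = (1 + 0.043) / (0.104 + 0.072 + 0.043) ≈ 4.7626, so M₂ = 4.7626 × 7.733 ≈ 36.8292 billion.
ΔM = M₂ − M₁ = 36.8292 − 19.8467 = 16.9825 billion.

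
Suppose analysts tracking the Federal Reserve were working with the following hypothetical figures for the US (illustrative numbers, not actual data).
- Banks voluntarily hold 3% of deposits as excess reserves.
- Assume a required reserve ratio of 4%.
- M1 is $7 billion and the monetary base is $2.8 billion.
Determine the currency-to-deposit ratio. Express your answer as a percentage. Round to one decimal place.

Using m = M/MB = 7/2.8 = 2.500000. From m = (1 + c)/(c + rr + e), rearranging gives 1 + c = m·(c + rr + e), so c·(1 − m) = m·(rr + e) − 1.
Hence c = [m·(rr + e) − 1]/(1 − m) = [2.500000 × (0.04 + 0.03) − 1] / (1 − 2.500000) = 0.550000.

55.0%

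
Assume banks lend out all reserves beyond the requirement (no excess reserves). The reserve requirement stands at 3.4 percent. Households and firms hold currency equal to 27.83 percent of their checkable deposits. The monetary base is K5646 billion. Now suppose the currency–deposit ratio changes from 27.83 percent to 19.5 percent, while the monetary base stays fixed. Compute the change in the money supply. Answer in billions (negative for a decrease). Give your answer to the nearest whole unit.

Initially m₁ = (1 + 0.2783) / (0.034 + 0.2783) ≈ 4.09318, so M₁ = 4.09318 × 5646 ≈ 23110.0943 billion.
After the change m₂ = (1 + 0.195) / (0.034 + 0.195) ≈ 5.21834, so M₂ = 5.21834 × 5646 ≈ 29462.7476 billion.
ΔM = M₂ − M₁ = 29462.7476 − 23110.0943 = 6352.6533 billion.

K6353 billion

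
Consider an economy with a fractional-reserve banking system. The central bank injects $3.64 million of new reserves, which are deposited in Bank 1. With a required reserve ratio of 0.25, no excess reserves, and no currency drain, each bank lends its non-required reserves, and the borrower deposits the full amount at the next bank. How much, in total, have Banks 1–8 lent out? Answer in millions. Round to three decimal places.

$9.827 million

Bank i lends (1 − rr)^i of the original deposit: Bank 1 lends 3.64·0.7500 = 2.7300, Bank 2 lends 3.64·0.7500² = 2.0475, and so on.
Summing a geometric series: total = 3.64·[0.7500·(1 − 0.7500^8) / (1 − 0.7500)] ≈ 9.8268 million.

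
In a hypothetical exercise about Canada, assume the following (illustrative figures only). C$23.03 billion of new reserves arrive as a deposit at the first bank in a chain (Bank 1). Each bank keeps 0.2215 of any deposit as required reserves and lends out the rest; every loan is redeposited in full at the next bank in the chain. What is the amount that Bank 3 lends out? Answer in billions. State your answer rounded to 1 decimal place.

C$10.9 billion

Each bank lends a fraction (1 − rr) = 0.7785 of the deposit it receives, so Bank 3 receives 23.03·0.7785^2 and lends 23.03·0.7785^3 ≈ 10.8660 billion.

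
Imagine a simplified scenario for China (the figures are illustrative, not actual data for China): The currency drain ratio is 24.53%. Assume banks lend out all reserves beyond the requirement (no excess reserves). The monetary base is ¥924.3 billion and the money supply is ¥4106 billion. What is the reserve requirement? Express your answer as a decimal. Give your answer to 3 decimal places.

Using m = M/MB = 4106/924.3 ≈ 4.442281. Since m = (1 + c)/(c + rr + e), the denominator satisfies c + rr + e = (1 + c)/m = (1 + 0.2453) / 4.442281 ≈ 0.280329.
With c = 0.2453 and e = 0, the reserve requirement is 0.280329 − 0.2453 − 0 = 0.035029.

0.035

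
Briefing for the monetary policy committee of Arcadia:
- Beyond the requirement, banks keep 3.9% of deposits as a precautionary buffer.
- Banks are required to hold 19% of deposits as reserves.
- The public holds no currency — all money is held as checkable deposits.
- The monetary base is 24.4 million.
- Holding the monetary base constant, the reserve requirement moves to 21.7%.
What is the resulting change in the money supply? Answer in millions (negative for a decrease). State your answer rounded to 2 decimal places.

Initially m₁ = 1 / (0.19 + 0.039) ≈ 4.36681, so M₁ = 4.36681 × 24.4 ≈ 106.5502 million.
After the change m₂ = 1 / (0.217 + 0.039) = 3.90625, so M₂ = 3.90625 × 24.4 = 95.3125 million.
ΔM = M₂ − M₁ = 95.3125 − 106.5502 = -11.2377 million.

-11.24 million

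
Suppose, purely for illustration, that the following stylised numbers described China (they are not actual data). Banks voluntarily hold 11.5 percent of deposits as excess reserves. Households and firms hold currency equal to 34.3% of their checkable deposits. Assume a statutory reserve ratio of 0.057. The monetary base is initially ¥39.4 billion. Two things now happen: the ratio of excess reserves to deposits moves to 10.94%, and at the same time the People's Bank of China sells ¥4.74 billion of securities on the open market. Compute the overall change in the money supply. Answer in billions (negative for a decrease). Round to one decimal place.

Before: m₁ = (1 + 0.343) / (0.057 + 0.115 + 0.343) ≈ 2.6078, MB₁ = 39.4, so M₁ = 2.6078 × 39.4 ≈ 102.7473 billion.
After: m₂ = (1 + 0.343) / (0.057 + 0.1094 + 0.343) ≈ 2.6364, MB₂ = 39.4 − 4.74 = 34.66, so M₂ = 2.6364 × 34.66 ≈ 91.3776 billion.
ΔM = M₂ − M₁ = 91.3776 − 102.7473 = -11.3697 billion.

-11.4 billion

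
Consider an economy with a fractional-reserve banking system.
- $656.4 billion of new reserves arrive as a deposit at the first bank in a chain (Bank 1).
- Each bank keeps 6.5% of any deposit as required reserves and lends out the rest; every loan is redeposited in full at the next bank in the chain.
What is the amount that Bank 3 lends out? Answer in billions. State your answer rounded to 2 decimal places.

Each bank lends a fraction (1 − rr) = 0.9350 of the deposit it receives, so Bank 3 receives 656.4·0.9350^2 and lends 656.4·0.9350^3 ≈ 536.5416 billion.

$536.54 billion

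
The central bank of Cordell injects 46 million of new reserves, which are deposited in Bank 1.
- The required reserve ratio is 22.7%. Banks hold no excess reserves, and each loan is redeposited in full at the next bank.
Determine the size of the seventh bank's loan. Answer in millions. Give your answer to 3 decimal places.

Each bank lends a fraction (1 − rr) = 0.7730 of the deposit it receives, so Bank 7 receives 46·0.7730^6 and lends 46·0.7730^7 ≈ 7.5860 million.

7.586 million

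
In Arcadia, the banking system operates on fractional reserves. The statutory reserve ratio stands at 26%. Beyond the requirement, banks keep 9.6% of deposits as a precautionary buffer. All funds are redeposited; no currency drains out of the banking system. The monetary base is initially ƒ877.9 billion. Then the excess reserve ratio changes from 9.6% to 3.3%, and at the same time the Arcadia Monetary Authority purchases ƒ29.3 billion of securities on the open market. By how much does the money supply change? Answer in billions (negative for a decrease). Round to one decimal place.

Before: m₁ = 1 / (0.26 + 0.096) ≈ 2.80899, MB₁ = 877.9, so M₁ = 2.80899 × 877.9 ≈ 2466.0123 billion.
After: m₂ = 1 / (0.26 + 0.033) ≈ 3.41297, MB₂ = 877.9 + 29.3 = 907.2, so M₂ = 3.41297 × 907.2 ≈ 3096.2464 billion.
ΔM = M₂ − M₁ = 3096.2464 − 2466.0123 = 630.2341 billion.

ƒ630.2 billion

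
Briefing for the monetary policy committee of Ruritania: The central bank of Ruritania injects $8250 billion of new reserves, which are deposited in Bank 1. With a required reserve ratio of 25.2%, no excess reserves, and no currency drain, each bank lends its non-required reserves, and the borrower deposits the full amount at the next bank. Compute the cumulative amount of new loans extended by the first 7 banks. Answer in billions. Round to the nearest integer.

$21280 billion

Bank i lends (1 − rr)^i of the original deposit: Bank 1 lends 8250·0.7480 = 6171.0000, Bank 2 lends 8250·0.7480² = 4615.9080, and so on.
Summing a geometric series: total = 8250·[0.7480·(1 − 0.7480^7) / (1 − 0.7480)] ≈ 21279.8601 billion.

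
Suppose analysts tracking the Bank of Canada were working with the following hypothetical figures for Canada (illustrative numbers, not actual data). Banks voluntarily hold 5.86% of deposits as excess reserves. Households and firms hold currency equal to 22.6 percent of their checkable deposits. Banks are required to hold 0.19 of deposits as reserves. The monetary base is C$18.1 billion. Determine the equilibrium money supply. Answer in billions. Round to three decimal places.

The money multiplier is m = (1 + c) / (rr + e + c) = (1 + 0.226) / (0.19 + 0.0586 + 0.226) ≈ 2.583228.
So M = m × MB = 2.583228 × 18.1 ≈ 46.7564 billion.

C$46.756 billion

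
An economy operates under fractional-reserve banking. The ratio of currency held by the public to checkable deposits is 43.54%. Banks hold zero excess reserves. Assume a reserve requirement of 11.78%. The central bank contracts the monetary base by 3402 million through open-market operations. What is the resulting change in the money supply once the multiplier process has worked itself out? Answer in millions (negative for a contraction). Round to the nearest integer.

The money multiplier is m = (1 + c) / (rr + c) = (1 + 0.4354) / (0.1178 + 0.4354) ≈ 2.59472.
The sale removes 3402 million of base, so ΔM = m × ΔMB = 2.59472 × (−3402) ≈ -8827.2374 million.

-8827 million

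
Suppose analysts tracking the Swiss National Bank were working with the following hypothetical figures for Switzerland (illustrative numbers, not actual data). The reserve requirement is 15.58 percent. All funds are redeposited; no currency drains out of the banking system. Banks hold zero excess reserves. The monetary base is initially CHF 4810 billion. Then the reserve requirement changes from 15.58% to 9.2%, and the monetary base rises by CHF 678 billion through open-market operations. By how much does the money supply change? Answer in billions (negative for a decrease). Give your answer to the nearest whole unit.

CHF 28779 billion

Before: m₁ = 1 / (0.1558) ≈ 6.41849, MB₁ = 4810, so M₁ = 6.41849 × 4810 = 30872.9369 billion.
After: m₂ = 1 / (0.092) ≈ 10.86957, MB₂ = 4810 + 678 = 5488, so M₂ = 10.86957 × 5488 ≈ 59652.2002 billion.
ΔM = M₂ − M₁ = 59652.2002 − 30872.9369 = 28779.2633 billion.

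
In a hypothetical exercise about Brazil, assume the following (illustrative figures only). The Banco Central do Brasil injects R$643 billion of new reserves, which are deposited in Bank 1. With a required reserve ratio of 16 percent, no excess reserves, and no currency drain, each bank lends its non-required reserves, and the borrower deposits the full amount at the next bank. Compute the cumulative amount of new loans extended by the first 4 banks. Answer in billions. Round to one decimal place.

Bank i lends (1 − rr)^i of the original deposit: Bank 1 lends 643·0.8400 = 540.1200, Bank 2 lends 643·0.8400² = 453.7008, and so on.
Summing a geometric series: total = 643·[0.8400·(1 − 0.8400^4) / (1 − 0.8400)] ≈ 1695.0608 billion.

R$1695.1 billion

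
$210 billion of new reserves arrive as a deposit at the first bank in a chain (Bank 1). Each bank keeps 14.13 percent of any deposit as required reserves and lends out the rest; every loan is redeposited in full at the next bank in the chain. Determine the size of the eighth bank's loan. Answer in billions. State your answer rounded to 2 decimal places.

$62.08 billion

Each bank lends a fraction (1 − rr) = 0.8587 of the deposit it receives, so Bank 8 receives 210·0.8587^7 and lends 210·0.8587^8 ≈ 62.0799 billion.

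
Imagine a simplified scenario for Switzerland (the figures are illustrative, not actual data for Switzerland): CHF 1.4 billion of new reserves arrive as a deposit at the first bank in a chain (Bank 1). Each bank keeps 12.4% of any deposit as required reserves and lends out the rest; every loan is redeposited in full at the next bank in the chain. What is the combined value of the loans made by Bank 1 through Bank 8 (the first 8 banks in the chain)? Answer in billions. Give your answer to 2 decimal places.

Bank i lends (1 − rr)^i of the original deposit: Bank 1 lends 1.4·0.8760 = 1.2264, Bank 2 lends 1.4·0.8760² ≈ 1.0743, and so on.
Summing a geometric series: total = 1.4·[0.8760·(1 − 0.8760^8) / (1 − 0.8760)] ≈ 6.4607 billion.

CHF 6.46 billion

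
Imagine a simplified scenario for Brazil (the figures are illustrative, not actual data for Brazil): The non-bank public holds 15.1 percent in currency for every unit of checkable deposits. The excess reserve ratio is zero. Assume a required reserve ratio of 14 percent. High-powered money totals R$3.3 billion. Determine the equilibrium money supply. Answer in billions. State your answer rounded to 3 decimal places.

R$13.053 billion

The money multiplier is m = (1 + c) / (rr + c) = (1 + 0.151) / (0.14 + 0.151) ≈ 3.95533.
So M = m × MB = 3.95533 × 3.3 ≈ 13.0526 billion.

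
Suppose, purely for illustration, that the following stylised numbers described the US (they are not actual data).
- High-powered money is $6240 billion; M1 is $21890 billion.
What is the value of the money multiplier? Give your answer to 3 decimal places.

3.508

The money multiplier is m = M / MB = 21890 / 6240 ≈ 3.50801.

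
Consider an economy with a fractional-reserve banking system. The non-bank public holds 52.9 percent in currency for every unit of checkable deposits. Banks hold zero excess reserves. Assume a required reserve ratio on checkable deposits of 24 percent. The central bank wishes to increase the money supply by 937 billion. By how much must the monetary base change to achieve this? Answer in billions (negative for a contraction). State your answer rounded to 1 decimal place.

The money multiplier is m = (1 + c) / (rr + c) = (1 + 0.529) / (0.24 + 0.529) ≈ 1.98830.
ΔMB = ΔM / m = (+937) / 1.98830 ≈ 471.2569 billion.

471.3 billion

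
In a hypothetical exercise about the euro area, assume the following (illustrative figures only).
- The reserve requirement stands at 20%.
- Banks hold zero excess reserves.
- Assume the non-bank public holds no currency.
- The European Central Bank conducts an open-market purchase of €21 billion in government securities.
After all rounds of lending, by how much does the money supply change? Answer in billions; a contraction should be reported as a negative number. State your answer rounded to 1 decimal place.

The simple money multiplier is m = 1/rr = 1/0.2 = 5.
An open-market purchase increases the monetary base by 21 billion, so ΔM = m × ΔMB = 5 × 21 = 105 billion.

€105.0 billion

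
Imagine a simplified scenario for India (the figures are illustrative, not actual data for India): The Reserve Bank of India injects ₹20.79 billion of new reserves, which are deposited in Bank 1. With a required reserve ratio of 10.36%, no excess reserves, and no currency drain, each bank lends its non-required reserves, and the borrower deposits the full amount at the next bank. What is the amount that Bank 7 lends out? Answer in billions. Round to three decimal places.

₹9.669 billion

Each bank lends a fraction (1 − rr) = 0.8964 of the deposit it receives, so Bank 7 receives 20.79·0.8964^6 and lends 20.79·0.8964^7 ≈ 9.6687 billion.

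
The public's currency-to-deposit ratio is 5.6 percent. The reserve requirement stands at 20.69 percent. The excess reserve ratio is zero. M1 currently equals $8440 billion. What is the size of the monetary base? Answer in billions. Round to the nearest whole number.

$2101 billion

The money multiplier is m = (1 + c) / (rr + c) = (1 + 0.056) / (0.2069 + 0.056) ≈ 4.01674.
MB = M / m = 8440 / 4.01674 ≈ 2101.2065 billion.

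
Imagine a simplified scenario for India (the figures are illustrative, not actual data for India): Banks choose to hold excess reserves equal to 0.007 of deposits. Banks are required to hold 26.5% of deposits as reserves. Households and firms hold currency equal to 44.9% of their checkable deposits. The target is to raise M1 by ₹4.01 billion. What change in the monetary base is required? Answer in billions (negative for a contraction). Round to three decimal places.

₹1.995 billion

The money multiplier is m = (1 + c) / (rr + e + c) = (1 + 0.449) / (0.265 + 0.007 + 0.449) ≈ 2.00971.
ΔMB = ΔM / m = (+4.01) / 2.00971 ≈ 1.9953 billion.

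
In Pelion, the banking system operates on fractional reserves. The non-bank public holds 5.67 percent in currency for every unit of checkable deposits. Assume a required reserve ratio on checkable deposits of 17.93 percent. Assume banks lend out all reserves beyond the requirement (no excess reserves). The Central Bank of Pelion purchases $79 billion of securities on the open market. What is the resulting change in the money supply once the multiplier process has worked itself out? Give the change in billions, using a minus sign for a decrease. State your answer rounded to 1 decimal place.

$353.7 billion

The money multiplier is m = (1 + c) / (rr + c) = (1 + 0.0567) / (0.1793 + 0.0567) ≈ 4.4775.
The purchase adds 79 billion of base, so ΔM = m × ΔMB = 4.4775 × (+79) = 353.7225 billion.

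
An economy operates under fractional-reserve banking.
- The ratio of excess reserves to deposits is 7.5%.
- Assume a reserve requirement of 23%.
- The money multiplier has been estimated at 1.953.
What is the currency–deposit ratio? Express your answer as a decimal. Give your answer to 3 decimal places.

Using m = 1.953. From m = (1 + c)/(c + rr + e), rearranging gives 1 + c = m·(c + rr + e), so c·(1 − m) = m·(rr + e) − 1.
Hence c = [m·(rr + e) − 1]/(1 − m) = [1.953 × (0.23 + 0.075) − 1] / (1 − 1.953) ≈ 0.424276.

0.424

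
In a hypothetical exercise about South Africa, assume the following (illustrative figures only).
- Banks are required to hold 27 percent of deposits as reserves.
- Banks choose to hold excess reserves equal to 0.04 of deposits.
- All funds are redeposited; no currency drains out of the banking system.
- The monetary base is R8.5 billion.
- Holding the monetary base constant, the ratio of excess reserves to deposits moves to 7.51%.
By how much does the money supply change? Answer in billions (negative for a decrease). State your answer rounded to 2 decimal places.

-2.79 billion

Initially m₁ = 1 / (0.27 + 0.04) ≈ 3.2258, so M₁ = 3.2258 × 8.5 = 27.4193 billion.
After the change m₂ = 1 / (0.27 + 0.0751) ≈ 2.8977, so M₂ = 2.8977 × 8.5 ≈ 24.6304 billion.
ΔM = M₂ − M₁ = 24.6304 − 27.4193 = -2.7889 billion.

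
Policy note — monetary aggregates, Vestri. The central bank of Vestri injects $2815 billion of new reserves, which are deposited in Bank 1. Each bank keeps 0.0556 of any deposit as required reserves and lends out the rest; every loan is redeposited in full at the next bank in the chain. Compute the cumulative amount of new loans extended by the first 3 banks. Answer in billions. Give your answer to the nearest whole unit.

Bank i lends (1 − rr)^i of the original deposit: Bank 1 lends 2815·0.9444 = 2658.4860, Bank 2 lends 2815·0.9444² ≈ 2510.6742, and so on.
Summing a geometric series: total = 2815·[0.9444·(1 − 0.9444^3) / (1 − 0.9444)] ≈ 7540.2409 billion.

$7540 billion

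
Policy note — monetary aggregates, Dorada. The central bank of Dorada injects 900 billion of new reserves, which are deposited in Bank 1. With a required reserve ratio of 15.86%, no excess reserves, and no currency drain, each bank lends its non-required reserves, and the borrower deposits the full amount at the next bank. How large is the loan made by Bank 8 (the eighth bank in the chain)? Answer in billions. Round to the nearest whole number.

Each bank lends a fraction (1 − rr) = 0.8414 of the deposit it receives, so Bank 8 receives 900·0.8414^7 and lends 900·0.8414^8 ≈ 226.0802 billion.

226 billion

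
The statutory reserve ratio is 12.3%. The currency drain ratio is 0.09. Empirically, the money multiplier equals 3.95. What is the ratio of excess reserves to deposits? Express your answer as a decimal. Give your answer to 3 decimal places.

0.063

Using m = 3.95. Since m = (1 + c)/(c + rr + e), the denominator satisfies c + rr + e = (1 + c)/m = (1 + 0.09) / 3.95 ≈ 0.275949.
With c = 0.09 and rr = 0.123, the ratio of excess reserves to deposits is 0.275949 − 0.09 − 0.123 = 0.062949.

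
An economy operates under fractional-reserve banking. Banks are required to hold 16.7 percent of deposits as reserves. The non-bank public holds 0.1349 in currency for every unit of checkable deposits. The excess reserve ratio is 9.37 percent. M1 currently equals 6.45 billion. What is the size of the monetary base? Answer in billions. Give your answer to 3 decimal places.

The money multiplier is m = (1 + c) / (rr + e + c) = (1 + 0.1349) / (0.167 + 0.0937 + 0.1349) ≈ 2.86881.
MB = M / m = 6.45 / 2.86881 ≈ 2.2483 billion.

2.248 billion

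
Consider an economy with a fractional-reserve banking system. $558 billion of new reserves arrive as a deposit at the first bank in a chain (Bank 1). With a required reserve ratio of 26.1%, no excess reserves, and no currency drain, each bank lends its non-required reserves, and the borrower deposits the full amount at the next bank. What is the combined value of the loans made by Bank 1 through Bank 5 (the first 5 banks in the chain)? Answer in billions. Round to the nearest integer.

Bank i lends (1 − rr)^i of the original deposit: Bank 1 lends 558·0.7390 = 412.3620, Bank 2 lends 558·0.7390² ≈ 304.7355, and so on.
Summing a geometric series: total = 558·[0.7390·(1 − 0.7390^5) / (1 − 0.7390)] ≈ 1231.7057 billion.

$1232 billion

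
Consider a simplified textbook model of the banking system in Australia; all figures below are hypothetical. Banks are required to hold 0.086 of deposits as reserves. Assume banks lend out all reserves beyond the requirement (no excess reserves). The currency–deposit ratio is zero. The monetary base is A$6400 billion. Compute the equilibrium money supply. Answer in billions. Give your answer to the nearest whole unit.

A$74419 billion

With no currency drain or excess reserves, the money multiplier is m = 1/rr = 1/0.086 ≈ 11.62791.
Money supply M = m × MB = 11.62791 × 6400 = 74418.624 billion.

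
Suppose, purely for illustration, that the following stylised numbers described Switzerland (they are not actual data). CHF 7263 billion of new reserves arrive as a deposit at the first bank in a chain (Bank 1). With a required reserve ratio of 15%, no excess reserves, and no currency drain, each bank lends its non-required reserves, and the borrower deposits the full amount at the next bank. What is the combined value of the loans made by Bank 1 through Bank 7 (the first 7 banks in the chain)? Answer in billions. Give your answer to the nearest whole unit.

CHF 27963 billion

Bank i lends (1 − rr)^i of the original deposit: Bank 1 lends 7263·0.8500 = 6173.5500, Bank 2 lends 7263·0.8500² = 5247.5175, and so on.
Summing a geometric series: total = 7263·[0.8500·(1 − 0.8500^7) / (1 − 0.8500)] ≈ 27963.0088 billion.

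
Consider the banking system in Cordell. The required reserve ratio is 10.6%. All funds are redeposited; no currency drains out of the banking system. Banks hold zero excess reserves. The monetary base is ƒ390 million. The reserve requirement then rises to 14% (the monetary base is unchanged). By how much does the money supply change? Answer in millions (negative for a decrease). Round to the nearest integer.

-894 million

Initially m₁ = 1 / (0.106) ≈ 9.4340, so M₁ = 9.4340 × 390 = 3679.26 million.
After the change m₂ = 1 / (0.14) ≈ 7.1429, so M₂ = 7.1429 × 390 = 2785.731 million.
ΔM = M₂ − M₁ = 2785.731 − 3679.26 = -893.529 million.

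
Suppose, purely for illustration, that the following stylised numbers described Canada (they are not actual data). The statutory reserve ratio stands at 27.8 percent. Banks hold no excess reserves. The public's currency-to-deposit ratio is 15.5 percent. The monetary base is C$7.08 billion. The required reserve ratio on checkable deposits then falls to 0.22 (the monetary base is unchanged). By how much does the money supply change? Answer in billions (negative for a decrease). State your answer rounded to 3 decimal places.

C$2.921 billion

Initially m₁ = (1 + 0.155) / (0.278 + 0.155) ≈ 2.66744, so M₁ = 2.66744 × 7.08 ≈ 18.8855 billion.
After the change m₂ = (1 + 0.155) / (0.22 + 0.155) = 3.08, so M₂ = 3.08 × 7.08 = 21.8064 billion.
ΔM = M₂ − M₁ = 21.8064 − 18.8855 = 2.9209 billion.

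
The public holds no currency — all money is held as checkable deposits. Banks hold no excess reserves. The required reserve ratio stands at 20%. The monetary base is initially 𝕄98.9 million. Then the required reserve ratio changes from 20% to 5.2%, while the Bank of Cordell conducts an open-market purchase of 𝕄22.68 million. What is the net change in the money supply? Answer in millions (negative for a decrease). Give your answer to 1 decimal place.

𝕄1843.6 million

Before: m₁ = 1 / (0.2) = 5, MB₁ = 98.9, so M₁ = 5 × 98.9 = 494.5 million.
After: m₂ = 1 / (0.052) ≈ 19.23077, MB₂ = 98.9 + 22.68 = 121.58, so M₂ = 19.23077 × 121.58 ≈ 2338.077 million.
ΔM = M₂ − M₁ = 2338.077 − 494.5 = 1843.577 million.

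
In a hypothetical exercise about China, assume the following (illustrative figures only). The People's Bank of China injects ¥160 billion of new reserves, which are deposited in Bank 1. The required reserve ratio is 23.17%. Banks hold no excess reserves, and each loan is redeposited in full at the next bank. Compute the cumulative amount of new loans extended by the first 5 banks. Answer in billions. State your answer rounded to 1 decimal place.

Bank i lends (1 − rr)^i of the original deposit: Bank 1 lends 160·0.7683 = 122.9280, Bank 2 lends 160·0.7683² ≈ 94.4456, and so on.
Summing a geometric series: total = 160·[0.7683·(1 − 0.7683^5) / (1 − 0.7683)] ≈ 388.5185 billion.

¥388.5 billion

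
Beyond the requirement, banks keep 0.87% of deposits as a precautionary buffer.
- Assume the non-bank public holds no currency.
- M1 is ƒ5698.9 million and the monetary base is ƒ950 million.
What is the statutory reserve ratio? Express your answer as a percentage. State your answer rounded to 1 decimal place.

Using m = M/MB = 5698.9/950 ≈ 5.998842. Since m = (1 + c)/(c + rr + e), the denominator satisfies c + rr + e = (1 + c)/m = (1 + 0) / 5.998842 ≈ 0.166699.
With c = 0 and e = 0.0087, the statutory reserve ratio is 0.166699 − 0 − 0.0087 = 0.157999.

15.8%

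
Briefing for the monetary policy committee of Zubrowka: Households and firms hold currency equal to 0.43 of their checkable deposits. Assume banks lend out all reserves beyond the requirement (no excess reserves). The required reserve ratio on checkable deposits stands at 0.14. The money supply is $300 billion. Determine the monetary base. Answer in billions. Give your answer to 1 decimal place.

$119.6 billion

The money multiplier is m = (1 + c) / (rr + c) = (1 + 0.43) / (0.14 + 0.43) ≈ 2.50877.
MB = M / m = 300 / 2.50877 ≈ 119.5805 billion.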